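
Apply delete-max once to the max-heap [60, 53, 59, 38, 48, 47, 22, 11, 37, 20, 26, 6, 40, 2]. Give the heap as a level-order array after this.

[59, 53, 47, 38, 48, 40, 22, 11, 37, 20, 26, 6, 2]

remove root 60; move last element 2 to root → [2, 53, 59, 38, 48, 47, 22, 11, 37, 20, 26, 6, 40]
2 vs larger child 59 at index 2, swap → [59, 53, 2, 38, 48, 47, 22, 11, 37, 20, 26, 6, 40]
2 vs larger child 47 at index 5, swap → [59, 53, 47, 38, 48, 2, 22, 11, 37, 20, 26, 6, 40]
2 vs larger child 40 at index 12, swap → [59, 53, 47, 38, 48, 40, 22, 11, 37, 20, 26, 6, 2]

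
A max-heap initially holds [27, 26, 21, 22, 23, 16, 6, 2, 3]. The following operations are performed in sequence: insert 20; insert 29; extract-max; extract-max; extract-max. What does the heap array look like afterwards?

[23, 22, 21, 3, 20, 16, 6, 2]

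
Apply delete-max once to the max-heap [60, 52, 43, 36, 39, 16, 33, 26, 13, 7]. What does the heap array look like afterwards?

[52, 39, 43, 36, 7, 16, 33, 26, 13]

remove root 60; move last element 7 to root → [7, 52, 43, 36, 39, 16, 33, 26, 13]
7 vs larger child 52 at index 1, swap → [52, 7, 43, 36, 39, 16, 33, 26, 13]
7 vs larger child 39 at index 4, swap → [52, 39, 43, 36, 7, 16, 33, 26, 13]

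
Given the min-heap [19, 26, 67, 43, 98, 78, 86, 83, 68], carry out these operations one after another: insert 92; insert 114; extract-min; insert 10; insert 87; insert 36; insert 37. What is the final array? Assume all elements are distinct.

[10, 26, 36, 68, 43, 67, 37, 83, 114, 98, 92, 87, 78, 86]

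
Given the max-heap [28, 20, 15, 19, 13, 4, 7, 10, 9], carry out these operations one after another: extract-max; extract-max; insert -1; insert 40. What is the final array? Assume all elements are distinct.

extract-max → returns 28:
  remove root 28; move last element 9 to root → [9, 20, 15, 19, 13, 4, 7, 10]
  9 vs larger child 20 at index 1, swap → [20, 9, 15, 19, 13, 4, 7, 10]
  9 vs larger child 19 at index 3, swap → [20, 19, 15, 9, 13, 4, 7, 10]
  9 vs only child 10 at index 7, swap → [20, 19, 15, 10, 13, 4, 7, 9]
extract-max → returns 20:
  remove root 20; move last element 9 to root → [9, 19, 15, 10, 13, 4, 7]
  9 vs larger child 19 at index 1, swap → [19, 9, 15, 10, 13, 4, 7]
  9 vs larger child 13 at index 4, swap → [19, 13, 15, 10, 9, 4, 7]
insert -1:
  append -1 at index 7 → [19, 13, 15, 10, 9, 4, 7, -1] (no swap needed)
insert 40:
  append 40 at index 8 → [19, 13, 15, 10, 9, 4, 7, -1, 40]
  40 > parent 10 at index 3, swap → [19, 13, 15, 40, 9, 4, 7, -1, 10]
  40 > parent 13 at index 1, swap → [19, 40, 15, 13, 9, 4, 7, -1, 10]
  40 > parent 19 at index 0, swap → [40, 19, 15, 13, 9, 4, 7, -1, 10]

[40, 19, 15, 13, 9, 4, 7, -1, 10]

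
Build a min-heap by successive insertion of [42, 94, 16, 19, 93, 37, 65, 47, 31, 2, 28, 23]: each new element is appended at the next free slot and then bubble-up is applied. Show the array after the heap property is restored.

Insert 42:
  append 42 at index 0 → [42] (no swap needed)
Insert 94:
  append 94 at index 1 → [42, 94] (no swap needed)
Insert 16:
  append 16 at index 2 → [42, 94, 16]
  16 < parent 42 at index 0, swap → [16, 94, 42]
Insert 19:
  append 19 at index 3 → [16, 94, 42, 19]
  19 < parent 94 at index 1, swap → [16, 19, 42, 94]
Insert 93:
  append 93 at index 4 → [16, 19, 42, 94, 93] (no swap needed)
Insert 37:
  append 37 at index 5 → [16, 19, 42, 94, 93, 37]
  37 < parent 42 at index 2, swap → [16, 19, 37, 94, 93, 42]
Insert 65:
  append 65 at index 6 → [16, 19, 37, 94, 93, 42, 65] (no swap needed)
Insert 47:
  append 47 at index 7 → [16, 19, 37, 94, 93, 42, 65, 47]
  47 < parent 94 at index 3, swap → [16, 19, 37, 47, 93, 42, 65, 94]
Insert 31:
  append 31 at index 8 → [16, 19, 37, 47, 93, 42, 65, 94, 31]
  31 < parent 47 at index 3, swap → [16, 19, 37, 31, 93, 42, 65, 94, 47]
Insert 2:
  append 2 at index 9 → [16, 19, 37, 31, 93, 42, 65, 94, 47, 2]
  2 < parent 93 at index 4, swap → [16, 19, 37, 31, 2, 42, 65, 94, 47, 93]
  2 < parent 19 at index 1, swap → [16, 2, 37, 31, 19, 42, 65, 94, 47, 93]
  2 < parent 16 at index 0, swap → [2, 16, 37, 31, 19, 42, 65, 94, 47, 93]
Insert 28:
  append 28 at index 10 → [2, 16, 37, 31, 19, 42, 65, 94, 47, 93, 28] (no swap needed)
Insert 23:
  append 23 at index 11 → [2, 16, 37, 31, 19, 42, 65, 94, 47, 93, 28, 23]
  23 < parent 42 at index 5, swap → [2, 16, 37, 31, 19, 23, 65, 94, 47, 93, 28, 42]
  23 < parent 37 at index 2, swap → [2, 16, 23, 31, 19, 37, 65, 94, 47, 93, 28, 42]

[2, 16, 23, 31, 19, 37, 65, 94, 47, 93, 28, 42]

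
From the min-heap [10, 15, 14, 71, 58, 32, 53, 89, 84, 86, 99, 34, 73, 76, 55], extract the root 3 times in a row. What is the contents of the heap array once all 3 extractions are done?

[32, 58, 34, 71, 76, 55, 53, 89, 84, 86, 99, 73]

extract-min #1 returns 10:
  remove root 10; move last element 55 to root → [55, 15, 14, 71, 58, 32, 53, 89, 84, 86, 99, 34, 73, 76]
  55 vs smaller child 14 at index 2, swap → [14, 15, 55, 71, 58, 32, 53, 89, 84, 86, 99, 34, 73, 76]
  55 vs smaller child 32 at index 5, swap → [14, 15, 32, 71, 58, 55, 53, 89, 84, 86, 99, 34, 73, 76]
  55 vs smaller child 34 at index 11, swap → [14, 15, 32, 71, 58, 34, 53, 89, 84, 86, 99, 55, 73, 76]
extract-min #2 returns 14:
  remove root 14; move last element 76 to root → [76, 15, 32, 71, 58, 34, 53, 89, 84, 86, 99, 55, 73]
  76 vs smaller child 15 at index 1, swap → [15, 76, 32, 71, 58, 34, 53, 89, 84, 86, 99, 55, 73]
  76 vs smaller child 58 at index 4, swap → [15, 58, 32, 71, 76, 34, 53, 89, 84, 86, 99, 55, 73]
extract-min #3 returns 15:
  remove root 15; move last element 73 to root → [73, 58, 32, 71, 76, 34, 53, 89, 84, 86, 99, 55]
  73 vs smaller child 32 at index 2, swap → [32, 58, 73, 71, 76, 34, 53, 89, 84, 86, 99, 55]
  73 vs smaller child 34 at index 5, swap → [32, 58, 34, 71, 76, 73, 53, 89, 84, 86, 99, 55]
  73 vs only child 55 at index 11, swap → [32, 58, 34, 71, 76, 55, 53, 89, 84, 86, 99, 73]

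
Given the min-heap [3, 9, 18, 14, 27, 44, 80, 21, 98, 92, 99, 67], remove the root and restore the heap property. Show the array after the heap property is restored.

[9, 14, 18, 21, 27, 44, 80, 67, 98, 92, 99]

remove root 3; move last element 67 to root → [67, 9, 18, 14, 27, 44, 80, 21, 98, 92, 99]
67 vs smaller child 9 at index 1, swap → [9, 67, 18, 14, 27, 44, 80, 21, 98, 92, 99]
67 vs smaller child 14 at index 3, swap → [9, 14, 18, 67, 27, 44, 80, 21, 98, 92, 99]
67 vs smaller child 21 at index 7, swap → [9, 14, 18, 21, 27, 44, 80, 67, 98, 92, 99]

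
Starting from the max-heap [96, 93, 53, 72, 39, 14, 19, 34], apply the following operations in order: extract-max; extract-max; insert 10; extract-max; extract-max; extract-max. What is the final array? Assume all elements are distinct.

extract-max → returns 96:
  remove root 96; move last element 34 to root → [34, 93, 53, 72, 39, 14, 19]
  34 vs larger child 93 at index 1, swap → [93, 34, 53, 72, 39, 14, 19]
  34 vs larger child 72 at index 3, swap → [93, 72, 53, 34, 39, 14, 19]
extract-max → returns 93:
  remove root 93; move last element 19 to root → [19, 72, 53, 34, 39, 14]
  19 vs larger child 72 at index 1, swap → [72, 19, 53, 34, 39, 14]
  19 vs larger child 39 at index 4, swap → [72, 39, 53, 34, 19, 14]
insert 10:
  append 10 at index 6 → [72, 39, 53, 34, 19, 14, 10] (no swap needed)
extract-max → returns 72:
  remove root 72; move last element 10 to root → [10, 39, 53, 34, 19, 14]
  10 vs larger child 53 at index 2, swap → [53, 39, 10, 34, 19, 14]
  10 vs only child 14 at index 5, swap → [53, 39, 14, 34, 19, 10]
extract-max → returns 53:
  remove root 53; move last element 10 to root → [10, 39, 14, 34, 19]
  10 vs larger child 39 at index 1, swap → [39, 10, 14, 34, 19]
  10 vs larger child 34 at index 3, swap → [39, 34, 14, 10, 19]
extract-max → returns 39:
  remove root 39; move last element 19 to root → [19, 34, 14, 10]
  19 vs larger child 34 at index 1, swap → [34, 19, 14, 10]

[34, 19, 14, 10]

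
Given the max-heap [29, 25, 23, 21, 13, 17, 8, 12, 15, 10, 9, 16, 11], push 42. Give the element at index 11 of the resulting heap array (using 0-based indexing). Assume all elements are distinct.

16

append 42 at index 13 → [29, 25, 23, 21, 13, 17, 8, 12, 15, 10, 9, 16, 11, 42]
42 > parent 8 at index 6, swap → [29, 25, 23, 21, 13, 17, 42, 12, 15, 10, 9, 16, 11, 8]
42 > parent 23 at index 2, swap → [29, 25, 42, 21, 13, 17, 23, 12, 15, 10, 9, 16, 11, 8]
42 > parent 29 at index 0, swap → [42, 25, 29, 21, 13, 17, 23, 12, 15, 10, 9, 16, 11, 8]
resulting array: [42, 25, 29, 21, 13, 17, 23, 12, 15, 10, 9, 16, 11, 8]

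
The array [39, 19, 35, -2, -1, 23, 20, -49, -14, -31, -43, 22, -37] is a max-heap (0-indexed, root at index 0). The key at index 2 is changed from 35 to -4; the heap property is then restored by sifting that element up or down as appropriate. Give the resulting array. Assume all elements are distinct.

[39, 19, 23, -2, -1, 22, 20, -49, -14, -31, -43, -4, -37]

set index 2 from 35 to -4 → [39, 19, -4, -2, -1, 23, 20, -49, -14, -31, -43, 22, -37]
-4 vs larger child 23 at index 5, swap → [39, 19, 23, -2, -1, -4, 20, -49, -14, -31, -43, 22, -37]
-4 vs larger child 22 at index 11, swap → [39, 19, 23, -2, -1, 22, 20, -49, -14, -31, -43, -4, -37]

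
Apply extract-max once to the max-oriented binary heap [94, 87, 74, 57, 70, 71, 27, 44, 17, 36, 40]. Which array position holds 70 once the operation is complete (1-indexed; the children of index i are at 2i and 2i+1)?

2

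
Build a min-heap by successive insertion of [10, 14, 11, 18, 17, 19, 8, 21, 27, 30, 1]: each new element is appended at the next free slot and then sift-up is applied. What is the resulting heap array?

Insert 10:
  append 10 at index 0 → [10] (no swap needed)
Insert 14:
  append 14 at index 1 → [10, 14] (no swap needed)
Insert 11:
  append 11 at index 2 → [10, 14, 11] (no swap needed)
Insert 18:
  append 18 at index 3 → [10, 14, 11, 18] (no swap needed)
Insert 17:
  append 17 at index 4 → [10, 14, 11, 18, 17] (no swap needed)
Insert 19:
  append 19 at index 5 → [10, 14, 11, 18, 17, 19] (no swap needed)
Insert 8:
  append 8 at index 6 → [10, 14, 11, 18, 17, 19, 8]
  8 < parent 11 at index 2, swap → [10, 14, 8, 18, 17, 19, 11]
  8 < parent 10 at index 0, swap → [8, 14, 10, 18, 17, 19, 11]
Insert 21:
  append 21 at index 7 → [8, 14, 10, 18, 17, 19, 11, 21] (no swap needed)
Insert 27:
  append 27 at index 8 → [8, 14, 10, 18, 17, 19, 11, 21, 27] (no swap needed)
Insert 30:
  append 30 at index 9 → [8, 14, 10, 18, 17, 19, 11, 21, 27, 30] (no swap needed)
Insert 1:
  append 1 at index 10 → [8, 14, 10, 18, 17, 19, 11, 21, 27, 30, 1]
  1 < parent 17 at index 4, swap → [8, 14, 10, 18, 1, 19, 11, 21, 27, 30, 17]
  1 < parent 14 at index 1, swap → [8, 1, 10, 18, 14, 19, 11, 21, 27, 30, 17]
  1 < parent 8 at index 0, swap → [1, 8, 10, 18, 14, 19, 11, 21, 27, 30, 17]

[1, 8, 10, 18, 14, 19, 11, 21, 27, 30, 17]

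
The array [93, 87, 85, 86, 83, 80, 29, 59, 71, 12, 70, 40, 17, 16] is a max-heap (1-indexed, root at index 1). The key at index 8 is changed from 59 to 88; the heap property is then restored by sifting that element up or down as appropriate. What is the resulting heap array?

set index 8 from 59 to 88 → [93, 87, 85, 86, 83, 80, 29, 88, 71, 12, 70, 40, 17, 16]
88 > parent 86 at index 4, swap → [93, 87, 85, 88, 83, 80, 29, 86, 71, 12, 70, 40, 17, 16]
88 > parent 87 at index 2, swap → [93, 88, 85, 87, 83, 80, 29, 86, 71, 12, 70, 40, 17, 16]

[93, 88, 85, 87, 83, 80, 29, 86, 71, 12, 70, 40, 17, 16]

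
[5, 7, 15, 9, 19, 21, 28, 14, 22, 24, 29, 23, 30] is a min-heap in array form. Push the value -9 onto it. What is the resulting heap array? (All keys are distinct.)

[-9, 7, 5, 9, 19, 21, 15, 14, 22, 24, 29, 23, 30, 28]

append -9 at index 13 → [5, 7, 15, 9, 19, 21, 28, 14, 22, 24, 29, 23, 30, -9]
-9 < parent 28 at index 6, swap → [5, 7, 15, 9, 19, 21, -9, 14, 22, 24, 29, 23, 30, 28]
-9 < parent 15 at index 2, swap → [5, 7, -9, 9, 19, 21, 15, 14, 22, 24, 29, 23, 30, 28]
-9 < parent 5 at index 0, swap → [-9, 7, 5, 9, 19, 21, 15, 14, 22, 24, 29, 23, 30, 28]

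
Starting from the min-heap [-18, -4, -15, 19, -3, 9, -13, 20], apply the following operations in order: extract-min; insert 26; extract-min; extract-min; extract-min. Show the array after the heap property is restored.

[-3, 19, 9, 26, 20]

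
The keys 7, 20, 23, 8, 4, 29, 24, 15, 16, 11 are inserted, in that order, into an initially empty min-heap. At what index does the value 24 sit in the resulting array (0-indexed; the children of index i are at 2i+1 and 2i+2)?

Insert 7:
  append 7 at index 0 → [7] (no swap needed)
Insert 20:
  append 20 at index 1 → [7, 20] (no swap needed)
Insert 23:
  append 23 at index 2 → [7, 20, 23] (no swap needed)
Insert 8:
  append 8 at index 3 → [7, 20, 23, 8]
  8 < parent 20 at index 1, swap → [7, 8, 23, 20]
Insert 4:
  append 4 at index 4 → [7, 8, 23, 20, 4]
  4 < parent 8 at index 1, swap → [7, 4, 23, 20, 8]
  4 < parent 7 at index 0, swap → [4, 7, 23, 20, 8]
Insert 29:
  append 29 at index 5 → [4, 7, 23, 20, 8, 29] (no swap needed)
Insert 24:
  append 24 at index 6 → [4, 7, 23, 20, 8, 29, 24] (no swap needed)
Insert 15:
  append 15 at index 7 → [4, 7, 23, 20, 8, 29, 24, 15]
  15 < parent 20 at index 3, swap → [4, 7, 23, 15, 8, 29, 24, 20]
Insert 16:
  append 16 at index 8 → [4, 7, 23, 15, 8, 29, 24, 20, 16] (no swap needed)
Insert 11:
  append 11 at index 9 → [4, 7, 23, 15, 8, 29, 24, 20, 16, 11] (no swap needed)
resulting array: [4, 7, 23, 15, 8, 29, 24, 20, 16, 11]

6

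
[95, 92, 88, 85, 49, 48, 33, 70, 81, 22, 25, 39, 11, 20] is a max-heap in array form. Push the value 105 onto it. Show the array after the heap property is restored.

append 105 at index 14 → [95, 92, 88, 85, 49, 48, 33, 70, 81, 22, 25, 39, 11, 20, 105]
105 > parent 33 at index 6, swap → [95, 92, 88, 85, 49, 48, 105, 70, 81, 22, 25, 39, 11, 20, 33]
105 > parent 88 at index 2, swap → [95, 92, 105, 85, 49, 48, 88, 70, 81, 22, 25, 39, 11, 20, 33]
105 > parent 95 at index 0, swap → [105, 92, 95, 85, 49, 48, 88, 70, 81, 22, 25, 39, 11, 20, 33]

[105, 92, 95, 85, 49, 48, 88, 70, 81, 22, 25, 39, 11, 20, 33]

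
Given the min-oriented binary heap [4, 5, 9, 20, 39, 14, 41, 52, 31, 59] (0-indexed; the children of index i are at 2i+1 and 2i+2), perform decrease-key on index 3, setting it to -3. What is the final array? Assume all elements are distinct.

set index 3 from 20 to -3 → [4, 5, 9, -3, 39, 14, 41, 52, 31, 59]
-3 < parent 5 at index 1, swap → [4, -3, 9, 5, 39, 14, 41, 52, 31, 59]
-3 < parent 4 at index 0, swap → [-3, 4, 9, 5, 39, 14, 41, 52, 31, 59]

[-3, 4, 9, 5, 39, 14, 41, 52, 31, 59]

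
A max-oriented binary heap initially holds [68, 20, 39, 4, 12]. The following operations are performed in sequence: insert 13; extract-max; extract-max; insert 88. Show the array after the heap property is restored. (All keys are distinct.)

insert 13:
  append 13 at index 5 → [68, 20, 39, 4, 12, 13] (no swap needed)
extract-max → returns 68:
  remove root 68; move last element 13 to root → [13, 20, 39, 4, 12]
  13 vs larger child 39 at index 2, swap → [39, 20, 13, 4, 12]
extract-max → returns 39:
  remove root 39; move last element 12 to root → [12, 20, 13, 4]
  12 vs larger child 20 at index 1, swap → [20, 12, 13, 4]
insert 88:
  append 88 at index 4 → [20, 12, 13, 4, 88]
  88 > parent 12 at index 1, swap → [20, 88, 13, 4, 12]
  88 > parent 20 at index 0, swap → [88, 20, 13, 4, 12]

[88, 20, 13, 4, 12]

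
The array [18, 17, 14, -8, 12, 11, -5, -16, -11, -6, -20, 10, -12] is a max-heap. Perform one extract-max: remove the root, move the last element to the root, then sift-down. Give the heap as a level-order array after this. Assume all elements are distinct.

[17, 12, 14, -8, -6, 11, -5, -16, -11, -12, -20, 10]

remove root 18; move last element -12 to root → [-12, 17, 14, -8, 12, 11, -5, -16, -11, -6, -20, 10]
-12 vs larger child 17 at index 1, swap → [17, -12, 14, -8, 12, 11, -5, -16, -11, -6, -20, 10]
-12 vs larger child 12 at index 4, swap → [17, 12, 14, -8, -12, 11, -5, -16, -11, -6, -20, 10]
-12 vs larger child -6 at index 9, swap → [17, 12, 14, -8, -6, 11, -5, -16, -11, -12, -20, 10]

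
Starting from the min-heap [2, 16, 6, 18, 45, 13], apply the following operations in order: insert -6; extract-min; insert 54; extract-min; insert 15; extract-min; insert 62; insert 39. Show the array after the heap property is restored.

insert -6:
  append -6 at index 6 → [2, 16, 6, 18, 45, 13, -6]
  -6 < parent 6 at index 2, swap → [2, 16, -6, 18, 45, 13, 6]
  -6 < parent 2 at index 0, swap → [-6, 16, 2, 18, 45, 13, 6]
extract-min → returns -6:
  remove root -6; move last element 6 to root → [6, 16, 2, 18, 45, 13]
  6 vs smaller child 2 at index 2, swap → [2, 16, 6, 18, 45, 13]
insert 54:
  append 54 at index 6 → [2, 16, 6, 18, 45, 13, 54] (no swap needed)
extract-min → returns 2:
  remove root 2; move last element 54 to root → [54, 16, 6, 18, 45, 13]
  54 vs smaller child 6 at index 2, swap → [6, 16, 54, 18, 45, 13]
  54 vs only child 13 at index 5, swap → [6, 16, 13, 18, 45, 54]
insert 15:
  append 15 at index 6 → [6, 16, 13, 18, 45, 54, 15] (no swap needed)
extract-min → returns 6:
  remove root 6; move last element 15 to root → [15, 16, 13, 18, 45, 54]
  15 vs smaller child 13 at index 2, swap → [13, 16, 15, 18, 45, 54]
insert 62:
  append 62 at index 6 → [13, 16, 15, 18, 45, 54, 62] (no swap needed)
insert 39:
  append 39 at index 7 → [13, 16, 15, 18, 45, 54, 62, 39] (no swap needed)

[13, 16, 15, 18, 45, 54, 62, 39]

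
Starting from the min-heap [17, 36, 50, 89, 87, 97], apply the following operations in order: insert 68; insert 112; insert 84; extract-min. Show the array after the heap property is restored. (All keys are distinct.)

[36, 84, 50, 89, 87, 97, 68, 112]

insert 68:
  append 68 at index 6 → [17, 36, 50, 89, 87, 97, 68] (no swap needed)
insert 112:
  append 112 at index 7 → [17, 36, 50, 89, 87, 97, 68, 112] (no swap needed)
insert 84:
  append 84 at index 8 → [17, 36, 50, 89, 87, 97, 68, 112, 84]
  84 < parent 89 at index 3, swap → [17, 36, 50, 84, 87, 97, 68, 112, 89]
extract-min → returns 17:
  remove root 17; move last element 89 to root → [89, 36, 50, 84, 87, 97, 68, 112]
  89 vs smaller child 36 at index 1, swap → [36, 89, 50, 84, 87, 97, 68, 112]
  89 vs smaller child 84 at index 3, swap → [36, 84, 50, 89, 87, 97, 68, 112]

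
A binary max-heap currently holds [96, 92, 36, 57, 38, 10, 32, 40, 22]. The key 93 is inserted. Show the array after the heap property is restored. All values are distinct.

[96, 93, 36, 57, 92, 10, 32, 40, 22, 38]

append 93 at index 9 → [96, 92, 36, 57, 38, 10, 32, 40, 22, 93]
93 > parent 38 at index 4, swap → [96, 92, 36, 57, 93, 10, 32, 40, 22, 38]
93 > parent 92 at index 1, swap → [96, 93, 36, 57, 92, 10, 32, 40, 22, 38]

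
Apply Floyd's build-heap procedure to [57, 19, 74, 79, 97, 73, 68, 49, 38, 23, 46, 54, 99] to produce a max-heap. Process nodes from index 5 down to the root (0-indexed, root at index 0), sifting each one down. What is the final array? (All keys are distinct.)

[99, 97, 74, 79, 46, 73, 68, 49, 38, 23, 19, 54, 57]

sift down from index 5:
  73 vs larger child 99 at index 12, swap → [57, 19, 74, 79, 97, 99, 68, 49, 38, 23, 46, 54, 73]
sift down from index 4: already satisfies heap property
sift down from index 3: already satisfies heap property
sift down from index 2:
  74 vs larger child 99 at index 5, swap → [57, 19, 99, 79, 97, 74, 68, 49, 38, 23, 46, 54, 73]
sift down from index 1:
  19 vs larger child 97 at index 4, swap → [57, 97, 99, 79, 19, 74, 68, 49, 38, 23, 46, 54, 73]
  19 vs larger child 46 at index 10, swap → [57, 97, 99, 79, 46, 74, 68, 49, 38, 23, 19, 54, 73]
sift down from index 0:
  57 vs larger child 99 at index 2, swap → [99, 97, 57, 79, 46, 74, 68, 49, 38, 23, 19, 54, 73]
  57 vs larger child 74 at index 5, swap → [99, 97, 74, 79, 46, 57, 68, 49, 38, 23, 19, 54, 73]
  57 vs larger child 73 at index 12, swap → [99, 97, 74, 79, 46, 73, 68, 49, 38, 23, 19, 54, 57]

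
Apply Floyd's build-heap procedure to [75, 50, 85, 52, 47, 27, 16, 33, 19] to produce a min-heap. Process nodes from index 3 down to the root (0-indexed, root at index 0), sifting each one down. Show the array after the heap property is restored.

[16, 19, 27, 33, 47, 75, 85, 50, 52]

sift down from index 3:
  52 vs smaller child 19 at index 8, swap → [75, 50, 85, 19, 47, 27, 16, 33, 52]
sift down from index 2:
  85 vs smaller child 16 at index 6, swap → [75, 50, 16, 19, 47, 27, 85, 33, 52]
sift down from index 1:
  50 vs smaller child 19 at index 3, swap → [75, 19, 16, 50, 47, 27, 85, 33, 52]
  50 vs smaller child 33 at index 7, swap → [75, 19, 16, 33, 47, 27, 85, 50, 52]
sift down from index 0:
  75 vs smaller child 16 at index 2, swap → [16, 19, 75, 33, 47, 27, 85, 50, 52]
  75 vs smaller child 27 at index 5, swap → [16, 19, 27, 33, 47, 75, 85, 50, 52]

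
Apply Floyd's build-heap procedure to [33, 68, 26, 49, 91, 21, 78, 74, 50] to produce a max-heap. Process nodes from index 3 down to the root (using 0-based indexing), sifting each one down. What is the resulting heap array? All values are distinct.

sift down from index 3:
  49 vs larger child 74 at index 7, swap → [33, 68, 26, 74, 91, 21, 78, 49, 50]
sift down from index 2:
  26 vs larger child 78 at index 6, swap → [33, 68, 78, 74, 91, 21, 26, 49, 50]
sift down from index 1:
  68 vs larger child 91 at index 4, swap → [33, 91, 78, 74, 68, 21, 26, 49, 50]
sift down from index 0:
  33 vs larger child 91 at index 1, swap → [91, 33, 78, 74, 68, 21, 26, 49, 50]
  33 vs larger child 74 at index 3, swap → [91, 74, 78, 33, 68, 21, 26, 49, 50]
  33 vs larger child 50 at index 8, swap → [91, 74, 78, 50, 68, 21, 26, 49, 33]

[91, 74, 78, 50, 68, 21, 26, 49, 33]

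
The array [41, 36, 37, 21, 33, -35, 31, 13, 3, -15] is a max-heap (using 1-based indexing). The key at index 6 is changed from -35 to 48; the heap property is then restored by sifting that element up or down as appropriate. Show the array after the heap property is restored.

set index 6 from -35 to 48 → [41, 36, 37, 21, 33, 48, 31, 13, 3, -15]
48 > parent 37 at index 3, swap → [41, 36, 48, 21, 33, 37, 31, 13, 3, -15]
48 > parent 41 at index 1, swap → [48, 36, 41, 21, 33, 37, 31, 13, 3, -15]

[48, 36, 41, 21, 33, 37, 31, 13, 3, -15]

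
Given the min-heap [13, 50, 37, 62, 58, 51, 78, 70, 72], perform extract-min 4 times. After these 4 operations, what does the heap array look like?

extract-min #1 returns 13:
  remove root 13; move last element 72 to root → [72, 50, 37, 62, 58, 51, 78, 70]
  72 vs smaller child 37 at index 2, swap → [37, 50, 72, 62, 58, 51, 78, 70]
  72 vs smaller child 51 at index 5, swap → [37, 50, 51, 62, 58, 72, 78, 70]
extract-min #2 returns 37:
  remove root 37; move last element 70 to root → [70, 50, 51, 62, 58, 72, 78]
  70 vs smaller child 50 at index 1, swap → [50, 70, 51, 62, 58, 72, 78]
  70 vs smaller child 58 at index 4, swap → [50, 58, 51, 62, 70, 72, 78]
extract-min #3 returns 50:
  remove root 50; move last element 78 to root → [78, 58, 51, 62, 70, 72]
  78 vs smaller child 51 at index 2, swap → [51, 58, 78, 62, 70, 72]
  78 vs only child 72 at index 5, swap → [51, 58, 72, 62, 70, 78]
extract-min #4 returns 51:
  remove root 51; move last element 78 to root → [78, 58, 72, 62, 70]
  78 vs smaller child 58 at index 1, swap → [58, 78, 72, 62, 70]
  78 vs smaller child 62 at index 3, swap → [58, 62, 72, 78, 70]

[58, 62, 72, 78, 70]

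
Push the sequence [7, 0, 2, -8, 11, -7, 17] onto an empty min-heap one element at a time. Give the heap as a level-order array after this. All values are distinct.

[-8, 0, -7, 7, 11, 2, 17]

Insert 7:
  append 7 at index 0 → [7] (no swap needed)
Insert 0:
  append 0 at index 1 → [7, 0]
  0 < parent 7 at index 0, swap → [0, 7]
Insert 2:
  append 2 at index 2 → [0, 7, 2] (no swap needed)
Insert -8:
  append -8 at index 3 → [0, 7, 2, -8]
  -8 < parent 7 at index 1, swap → [0, -8, 2, 7]
  -8 < parent 0 at index 0, swap → [-8, 0, 2, 7]
Insert 11:
  append 11 at index 4 → [-8, 0, 2, 7, 11] (no swap needed)
Insert -7:
  append -7 at index 5 → [-8, 0, 2, 7, 11, -7]
  -7 < parent 2 at index 2, swap → [-8, 0, -7, 7, 11, 2]
Insert 17:
  append 17 at index 6 → [-8, 0, -7, 7, 11, 2, 17] (no swap needed)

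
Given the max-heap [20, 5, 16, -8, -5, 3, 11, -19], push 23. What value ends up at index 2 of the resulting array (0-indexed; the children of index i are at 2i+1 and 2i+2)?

16

append 23 at index 8 → [20, 5, 16, -8, -5, 3, 11, -19, 23]
23 > parent -8 at index 3, swap → [20, 5, 16, 23, -5, 3, 11, -19, -8]
23 > parent 5 at index 1, swap → [20, 23, 16, 5, -5, 3, 11, -19, -8]
23 > parent 20 at index 0, swap → [23, 20, 16, 5, -5, 3, 11, -19, -8]
resulting array: [23, 20, 16, 5, -5, 3, 11, -19, -8]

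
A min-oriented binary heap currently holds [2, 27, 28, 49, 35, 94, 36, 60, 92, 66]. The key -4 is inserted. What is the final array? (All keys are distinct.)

append -4 at index 10 → [2, 27, 28, 49, 35, 94, 36, 60, 92, 66, -4]
-4 < parent 35 at index 4, swap → [2, 27, 28, 49, -4, 94, 36, 60, 92, 66, 35]
-4 < parent 27 at index 1, swap → [2, -4, 28, 49, 27, 94, 36, 60, 92, 66, 35]
-4 < parent 2 at index 0, swap → [-4, 2, 28, 49, 27, 94, 36, 60, 92, 66, 35]

[-4, 2, 28, 49, 27, 94, 36, 60, 92, 66, 35]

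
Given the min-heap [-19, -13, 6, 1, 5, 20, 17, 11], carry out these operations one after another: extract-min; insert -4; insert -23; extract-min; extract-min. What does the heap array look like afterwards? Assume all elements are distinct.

[-4, 1, 6, 11, 5, 20, 17]

extract-min → returns -19:
  remove root -19; move last element 11 to root → [11, -13, 6, 1, 5, 20, 17]
  11 vs smaller child -13 at index 1, swap → [-13, 11, 6, 1, 5, 20, 17]
  11 vs smaller child 1 at index 3, swap → [-13, 1, 6, 11, 5, 20, 17]
insert -4:
  append -4 at index 7 → [-13, 1, 6, 11, 5, 20, 17, -4]
  -4 < parent 11 at index 3, swap → [-13, 1, 6, -4, 5, 20, 17, 11]
  -4 < parent 1 at index 1, swap → [-13, -4, 6, 1, 5, 20, 17, 11]
insert -23:
  append -23 at index 8 → [-13, -4, 6, 1, 5, 20, 17, 11, -23]
  -23 < parent 1 at index 3, swap → [-13, -4, 6, -23, 5, 20, 17, 11, 1]
  -23 < parent -4 at index 1, swap → [-13, -23, 6, -4, 5, 20, 17, 11, 1]
  -23 < parent -13 at index 0, swap → [-23, -13, 6, -4, 5, 20, 17, 11, 1]
extract-min → returns -23:
  remove root -23; move last element 1 to root → [1, -13, 6, -4, 5, 20, 17, 11]
  1 vs smaller child -13 at index 1, swap → [-13, 1, 6, -4, 5, 20, 17, 11]
  1 vs smaller child -4 at index 3, swap → [-13, -4, 6, 1, 5, 20, 17, 11]
extract-min → returns -13:
  remove root -13; move last element 11 to root → [11, -4, 6, 1, 5, 20, 17]
  11 vs smaller child -4 at index 1, swap → [-4, 11, 6, 1, 5, 20, 17]
  11 vs smaller child 1 at index 3, swap → [-4, 1, 6, 11, 5, 20, 17]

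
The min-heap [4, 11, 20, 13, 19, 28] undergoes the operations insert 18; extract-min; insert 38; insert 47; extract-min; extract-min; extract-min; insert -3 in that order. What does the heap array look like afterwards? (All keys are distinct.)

[-3, 20, 19, 38, 47, 28]

insert 18:
  append 18 at index 6 → [4, 11, 20, 13, 19, 28, 18]
  18 < parent 20 at index 2, swap → [4, 11, 18, 13, 19, 28, 20]
extract-min → returns 4:
  remove root 4; move last element 20 to root → [20, 11, 18, 13, 19, 28]
  20 vs smaller child 11 at index 1, swap → [11, 20, 18, 13, 19, 28]
  20 vs smaller child 13 at index 3, swap → [11, 13, 18, 20, 19, 28]
insert 38:
  append 38 at index 6 → [11, 13, 18, 20, 19, 28, 38] (no swap needed)
insert 47:
  append 47 at index 7 → [11, 13, 18, 20, 19, 28, 38, 47] (no swap needed)
extract-min → returns 11:
  remove root 11; move last element 47 to root → [47, 13, 18, 20, 19, 28, 38]
  47 vs smaller child 13 at index 1, swap → [13, 47, 18, 20, 19, 28, 38]
  47 vs smaller child 19 at index 4, swap → [13, 19, 18, 20, 47, 28, 38]
extract-min → returns 13:
  remove root 13; move last element 38 to root → [38, 19, 18, 20, 47, 28]
  38 vs smaller child 18 at index 2, swap → [18, 19, 38, 20, 47, 28]
  38 vs only child 28 at index 5, swap → [18, 19, 28, 20, 47, 38]
extract-min → returns 18:
  remove root 18; move last element 38 to root → [38, 19, 28, 20, 47]
  38 vs smaller child 19 at index 1, swap → [19, 38, 28, 20, 47]
  38 vs smaller child 20 at index 3, swap → [19, 20, 28, 38, 47]
insert -3:
  append -3 at index 5 → [19, 20, 28, 38, 47, -3]
  -3 < parent 28 at index 2, swap → [19, 20, -3, 38, 47, 28]
  -3 < parent 19 at index 0, swap → [-3, 20, 19, 38, 47, 28]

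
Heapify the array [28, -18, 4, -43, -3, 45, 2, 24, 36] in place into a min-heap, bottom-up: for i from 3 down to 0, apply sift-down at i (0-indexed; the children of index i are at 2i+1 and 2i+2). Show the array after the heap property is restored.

[-43, -18, 2, 24, -3, 45, 4, 28, 36]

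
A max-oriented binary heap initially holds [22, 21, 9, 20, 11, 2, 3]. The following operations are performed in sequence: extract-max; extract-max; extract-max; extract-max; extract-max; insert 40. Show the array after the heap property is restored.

[40, 2, 3]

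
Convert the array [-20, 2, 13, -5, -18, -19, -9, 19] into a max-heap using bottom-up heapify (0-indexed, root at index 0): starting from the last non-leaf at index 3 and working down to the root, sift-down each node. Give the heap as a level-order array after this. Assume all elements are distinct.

sift down from index 3:
  -5 vs only child 19 at index 7, swap → [-20, 2, 13, 19, -18, -19, -9, -5]
sift down from index 2: already satisfies heap property
sift down from index 1:
  2 vs larger child 19 at index 3, swap → [-20, 19, 13, 2, -18, -19, -9, -5]
sift down from index 0:
  -20 vs larger child 19 at index 1, swap → [19, -20, 13, 2, -18, -19, -9, -5]
  -20 vs larger child 2 at index 3, swap → [19, 2, 13, -20, -18, -19, -9, -5]
  -20 vs only child -5 at index 7, swap → [19, 2, 13, -5, -18, -19, -9, -20]

[19, 2, 13, -5, -18, -19, -9, -20]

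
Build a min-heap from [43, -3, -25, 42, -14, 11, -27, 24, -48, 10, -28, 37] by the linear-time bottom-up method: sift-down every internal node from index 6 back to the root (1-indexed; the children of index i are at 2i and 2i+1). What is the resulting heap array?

sift down from index 6: already satisfies heap property
sift down from index 5:
  -14 vs smaller child -28 at index 11, swap → [43, -3, -25, 42, -28, 11, -27, 24, -48, 10, -14, 37]
sift down from index 4:
  42 vs smaller child -48 at index 9, swap → [43, -3, -25, -48, -28, 11, -27, 24, 42, 10, -14, 37]
sift down from index 3:
  -25 vs smaller child -27 at index 7, swap → [43, -3, -27, -48, -28, 11, -25, 24, 42, 10, -14, 37]
sift down from index 2:
  -3 vs smaller child -48 at index 4, swap → [43, -48, -27, -3, -28, 11, -25, 24, 42, 10, -14, 37]
sift down from index 1:
  43 vs smaller child -48 at index 2, swap → [-48, 43, -27, -3, -28, 11, -25, 24, 42, 10, -14, 37]
  43 vs smaller child -28 at index 5, swap → [-48, -28, -27, -3, 43, 11, -25, 24, 42, 10, -14, 37]
  43 vs smaller child -14 at index 11, swap → [-48, -28, -27, -3, -14, 11, -25, 24, 42, 10, 43, 37]

[-48, -28, -27, -3, -14, 11, -25, 24, 42, 10, 43, 37]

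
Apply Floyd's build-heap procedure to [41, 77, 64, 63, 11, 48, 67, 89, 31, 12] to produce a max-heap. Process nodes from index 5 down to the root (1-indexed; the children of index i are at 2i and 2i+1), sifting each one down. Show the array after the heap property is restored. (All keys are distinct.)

[89, 77, 67, 63, 12, 48, 64, 41, 31, 11]

sift down from index 5:
  11 vs only child 12 at index 10, swap → [41, 77, 64, 63, 12, 48, 67, 89, 31, 11]
sift down from index 4:
  63 vs larger child 89 at index 8, swap → [41, 77, 64, 89, 12, 48, 67, 63, 31, 11]
sift down from index 3:
  64 vs larger child 67 at index 7, swap → [41, 77, 67, 89, 12, 48, 64, 63, 31, 11]
sift down from index 2:
  77 vs larger child 89 at index 4, swap → [41, 89, 67, 77, 12, 48, 64, 63, 31, 11]
sift down from index 1:
  41 vs larger child 89 at index 2, swap → [89, 41, 67, 77, 12, 48, 64, 63, 31, 11]
  41 vs larger child 77 at index 4, swap → [89, 77, 67, 41, 12, 48, 64, 63, 31, 11]
  41 vs larger child 63 at index 8, swap → [89, 77, 67, 63, 12, 48, 64, 41, 31, 11]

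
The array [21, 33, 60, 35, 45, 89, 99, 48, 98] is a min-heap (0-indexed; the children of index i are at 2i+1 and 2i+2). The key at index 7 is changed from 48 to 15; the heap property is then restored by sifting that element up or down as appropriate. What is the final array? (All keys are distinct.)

[15, 21, 60, 33, 45, 89, 99, 35, 98]

set index 7 from 48 to 15 → [21, 33, 60, 35, 45, 89, 99, 15, 98]
15 < parent 35 at index 3, swap → [21, 33, 60, 15, 45, 89, 99, 35, 98]
15 < parent 33 at index 1, swap → [21, 15, 60, 33, 45, 89, 99, 35, 98]
15 < parent 21 at index 0, swap → [15, 21, 60, 33, 45, 89, 99, 35, 98]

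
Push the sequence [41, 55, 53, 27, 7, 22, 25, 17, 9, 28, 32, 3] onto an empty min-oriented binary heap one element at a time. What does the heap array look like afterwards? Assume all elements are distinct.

Insert 41:
  append 41 at index 0 → [41] (no swap needed)
Insert 55:
  append 55 at index 1 → [41, 55] (no swap needed)
Insert 53:
  append 53 at index 2 → [41, 55, 53] (no swap needed)
Insert 27:
  append 27 at index 3 → [41, 55, 53, 27]
  27 < parent 55 at index 1, swap → [41, 27, 53, 55]
  27 < parent 41 at index 0, swap → [27, 41, 53, 55]
Insert 7:
  append 7 at index 4 → [27, 41, 53, 55, 7]
  7 < parent 41 at index 1, swap → [27, 7, 53, 55, 41]
  7 < parent 27 at index 0, swap → [7, 27, 53, 55, 41]
Insert 22:
  append 22 at index 5 → [7, 27, 53, 55, 41, 22]
  22 < parent 53 at index 2, swap → [7, 27, 22, 55, 41, 53]
Insert 25:
  append 25 at index 6 → [7, 27, 22, 55, 41, 53, 25] (no swap needed)
Insert 17:
  append 17 at index 7 → [7, 27, 22, 55, 41, 53, 25, 17]
  17 < parent 55 at index 3, swap → [7, 27, 22, 17, 41, 53, 25, 55]
  17 < parent 27 at index 1, swap → [7, 17, 22, 27, 41, 53, 25, 55]
Insert 9:
  append 9 at index 8 → [7, 17, 22, 27, 41, 53, 25, 55, 9]
  9 < parent 27 at index 3, swap → [7, 17, 22, 9, 41, 53, 25, 55, 27]
  9 < parent 17 at index 1, swap → [7, 9, 22, 17, 41, 53, 25, 55, 27]
Insert 28:
  append 28 at index 9 → [7, 9, 22, 17, 41, 53, 25, 55, 27, 28]
  28 < parent 41 at index 4, swap → [7, 9, 22, 17, 28, 53, 25, 55, 27, 41]
Insert 32:
  append 32 at index 10 → [7, 9, 22, 17, 28, 53, 25, 55, 27, 41, 32] (no swap needed)
Insert 3:
  append 3 at index 11 → [7, 9, 22, 17, 28, 53, 25, 55, 27, 41, 32, 3]
  3 < parent 53 at index 5, swap → [7, 9, 22, 17, 28, 3, 25, 55, 27, 41, 32, 53]
  3 < parent 22 at index 2, swap → [7, 9, 3, 17, 28, 22, 25, 55, 27, 41, 32, 53]
  3 < parent 7 at index 0, swap → [3, 9, 7, 17, 28, 22, 25, 55, 27, 41, 32, 53]

[3, 9, 7, 17, 28, 22, 25, 55, 27, 41, 32, 53]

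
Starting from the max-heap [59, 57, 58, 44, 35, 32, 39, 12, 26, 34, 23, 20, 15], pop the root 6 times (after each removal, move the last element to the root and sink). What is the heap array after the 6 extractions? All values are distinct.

extract-max #1 returns 59:
  remove root 59; move last element 15 to root → [15, 57, 58, 44, 35, 32, 39, 12, 26, 34, 23, 20]
  15 vs larger child 58 at index 2, swap → [58, 57, 15, 44, 35, 32, 39, 12, 26, 34, 23, 20]
  15 vs larger child 39 at index 6, swap → [58, 57, 39, 44, 35, 32, 15, 12, 26, 34, 23, 20]
extract-max #2 returns 58:
  remove root 58; move last element 20 to root → [20, 57, 39, 44, 35, 32, 15, 12, 26, 34, 23]
  20 vs larger child 57 at index 1, swap → [57, 20, 39, 44, 35, 32, 15, 12, 26, 34, 23]
  20 vs larger child 44 at index 3, swap → [57, 44, 39, 20, 35, 32, 15, 12, 26, 34, 23]
  20 vs larger child 26 at index 8, swap → [57, 44, 39, 26, 35, 32, 15, 12, 20, 34, 23]
extract-max #3 returns 57:
  remove root 57; move last element 23 to root → [23, 44, 39, 26, 35, 32, 15, 12, 20, 34]
  23 vs larger child 44 at index 1, swap → [44, 23, 39, 26, 35, 32, 15, 12, 20, 34]
  23 vs larger child 35 at index 4, swap → [44, 35, 39, 26, 23, 32, 15, 12, 20, 34]
  23 vs only child 34 at index 9, swap → [44, 35, 39, 26, 34, 32, 15, 12, 20, 23]
extract-max #4 returns 44:
  remove root 44; move last element 23 to root → [23, 35, 39, 26, 34, 32, 15, 12, 20]
  23 vs larger child 39 at index 2, swap → [39, 35, 23, 26, 34, 32, 15, 12, 20]
  23 vs larger child 32 at index 5, swap → [39, 35, 32, 26, 34, 23, 15, 12, 20]
extract-max #5 returns 39:
  remove root 39; move last element 20 to root → [20, 35, 32, 26, 34, 23, 15, 12]
  20 vs larger child 35 at index 1, swap → [35, 20, 32, 26, 34, 23, 15, 12]
  20 vs larger child 34 at index 4, swap → [35, 34, 32, 26, 20, 23, 15, 12]
extract-max #6 returns 35:
  remove root 35; move last element 12 to root → [12, 34, 32, 26, 20, 23, 15]
  12 vs larger child 34 at index 1, swap → [34, 12, 32, 26, 20, 23, 15]
  12 vs larger child 26 at index 3, swap → [34, 26, 32, 12, 20, 23, 15]

[34, 26, 32, 12, 20, 23, 15]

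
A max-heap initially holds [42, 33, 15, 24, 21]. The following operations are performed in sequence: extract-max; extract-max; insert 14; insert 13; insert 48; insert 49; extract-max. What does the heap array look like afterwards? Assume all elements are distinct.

[48, 21, 24, 14, 13, 15]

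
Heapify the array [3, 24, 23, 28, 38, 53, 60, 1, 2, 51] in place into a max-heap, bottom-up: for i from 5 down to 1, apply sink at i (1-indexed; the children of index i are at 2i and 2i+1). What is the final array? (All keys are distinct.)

sift down from index 5:
  38 vs only child 51 at index 10, swap → [3, 24, 23, 28, 51, 53, 60, 1, 2, 38]
sift down from index 4: already satisfies heap property
sift down from index 3:
  23 vs larger child 60 at index 7, swap → [3, 24, 60, 28, 51, 53, 23, 1, 2, 38]
sift down from index 2:
  24 vs larger child 51 at index 5, swap → [3, 51, 60, 28, 24, 53, 23, 1, 2, 38]
  24 vs only child 38 at index 10, swap → [3, 51, 60, 28, 38, 53, 23, 1, 2, 24]
sift down from index 1:
  3 vs larger child 60 at index 3, swap → [60, 51, 3, 28, 38, 53, 23, 1, 2, 24]
  3 vs larger child 53 at index 6, swap → [60, 51, 53, 28, 38, 3, 23, 1, 2, 24]

[60, 51, 53, 28, 38, 3, 23, 1, 2, 24]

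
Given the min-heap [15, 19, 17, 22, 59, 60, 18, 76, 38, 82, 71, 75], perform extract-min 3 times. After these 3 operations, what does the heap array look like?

[19, 22, 60, 38, 59, 71, 75, 76, 82]

extract-min #1 returns 15:
  remove root 15; move last element 75 to root → [75, 19, 17, 22, 59, 60, 18, 76, 38, 82, 71]
  75 vs smaller child 17 at index 2, swap → [17, 19, 75, 22, 59, 60, 18, 76, 38, 82, 71]
  75 vs smaller child 18 at index 6, swap → [17, 19, 18, 22, 59, 60, 75, 76, 38, 82, 71]
extract-min #2 returns 17:
  remove root 17; move last element 71 to root → [71, 19, 18, 22, 59, 60, 75, 76, 38, 82]
  71 vs smaller child 18 at index 2, swap → [18, 19, 71, 22, 59, 60, 75, 76, 38, 82]
  71 vs smaller child 60 at index 5, swap → [18, 19, 60, 22, 59, 71, 75, 76, 38, 82]
extract-min #3 returns 18:
  remove root 18; move last element 82 to root → [82, 19, 60, 22, 59, 71, 75, 76, 38]
  82 vs smaller child 19 at index 1, swap → [19, 82, 60, 22, 59, 71, 75, 76, 38]
  82 vs smaller child 22 at index 3, swap → [19, 22, 60, 82, 59, 71, 75, 76, 38]
  82 vs smaller child 38 at index 8, swap → [19, 22, 60, 38, 59, 71, 75, 76, 82]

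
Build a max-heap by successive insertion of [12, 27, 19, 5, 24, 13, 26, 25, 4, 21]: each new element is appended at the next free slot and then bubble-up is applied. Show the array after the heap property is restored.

[27, 25, 26, 24, 21, 13, 19, 5, 4, 12]

Insert 12:
  append 12 at index 0 → [12] (no swap needed)
Insert 27:
  append 27 at index 1 → [12, 27]
  27 > parent 12 at index 0, swap → [27, 12]
Insert 19:
  append 19 at index 2 → [27, 12, 19] (no swap needed)
Insert 5:
  append 5 at index 3 → [27, 12, 19, 5] (no swap needed)
Insert 24:
  append 24 at index 4 → [27, 12, 19, 5, 24]
  24 > parent 12 at index 1, swap → [27, 24, 19, 5, 12]
Insert 13:
  append 13 at index 5 → [27, 24, 19, 5, 12, 13] (no swap needed)
Insert 26:
  append 26 at index 6 → [27, 24, 19, 5, 12, 13, 26]
  26 > parent 19 at index 2, swap → [27, 24, 26, 5, 12, 13, 19]
Insert 25:
  append 25 at index 7 → [27, 24, 26, 5, 12, 13, 19, 25]
  25 > parent 5 at index 3, swap → [27, 24, 26, 25, 12, 13, 19, 5]
  25 > parent 24 at index 1, swap → [27, 25, 26, 24, 12, 13, 19, 5]
Insert 4:
  append 4 at index 8 → [27, 25, 26, 24, 12, 13, 19, 5, 4] (no swap needed)
Insert 21:
  append 21 at index 9 → [27, 25, 26, 24, 12, 13, 19, 5, 4, 21]
  21 > parent 12 at index 4, swap → [27, 25, 26, 24, 21, 13, 19, 5, 4, 12]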